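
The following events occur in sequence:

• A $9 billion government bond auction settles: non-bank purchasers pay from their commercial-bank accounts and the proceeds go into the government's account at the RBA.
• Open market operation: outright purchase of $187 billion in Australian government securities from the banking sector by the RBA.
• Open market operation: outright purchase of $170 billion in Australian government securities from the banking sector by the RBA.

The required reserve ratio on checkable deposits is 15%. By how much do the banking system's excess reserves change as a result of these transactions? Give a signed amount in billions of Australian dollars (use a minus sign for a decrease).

+$349.35 billion

Government account inflow $9 billion: reserves −$9B, deposits −$9B.
OMO purchase (from banks) $187 billion: reserves +$187B, deposits 0.
OMO purchase (from banks) $170 billion: reserves +$170B, deposits 0.
Totals: Δreserves = +$348B, Δdeposits = −$9B.
Δrequired reserves = 15% × −$9B = −$1.35B.
Δexcess reserves = Δreserves − Δrequired = +$348B − (−$1.35B) = +$349.35 billion.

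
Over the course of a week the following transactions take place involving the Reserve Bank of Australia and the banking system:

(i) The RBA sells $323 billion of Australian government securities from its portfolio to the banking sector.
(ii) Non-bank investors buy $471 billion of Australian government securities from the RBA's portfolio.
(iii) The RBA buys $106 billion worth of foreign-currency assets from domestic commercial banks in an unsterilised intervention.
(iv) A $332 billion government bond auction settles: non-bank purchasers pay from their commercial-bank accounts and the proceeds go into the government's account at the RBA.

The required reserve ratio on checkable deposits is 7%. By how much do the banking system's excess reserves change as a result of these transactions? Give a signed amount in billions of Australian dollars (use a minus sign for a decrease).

OMO sale (to banks) $323 billion: reserves −$323B, deposits 0.
Asset sale (to non-banks) $471 billion: reserves −$471B, deposits −$471B.
FX purchase $106 billion: reserves +$106B, deposits 0.
Government account inflow $332 billion: reserves −$332B, deposits −$332B.
Totals: Δreserves = −$1020B, Δdeposits = −$803B.
Δrequired reserves = 7% × −$803B = −$56.21B.
Δexcess reserves = Δreserves − Δrequired = −$1020B − (−$56.21B) = -$963.79 billion.

-$963.79 billion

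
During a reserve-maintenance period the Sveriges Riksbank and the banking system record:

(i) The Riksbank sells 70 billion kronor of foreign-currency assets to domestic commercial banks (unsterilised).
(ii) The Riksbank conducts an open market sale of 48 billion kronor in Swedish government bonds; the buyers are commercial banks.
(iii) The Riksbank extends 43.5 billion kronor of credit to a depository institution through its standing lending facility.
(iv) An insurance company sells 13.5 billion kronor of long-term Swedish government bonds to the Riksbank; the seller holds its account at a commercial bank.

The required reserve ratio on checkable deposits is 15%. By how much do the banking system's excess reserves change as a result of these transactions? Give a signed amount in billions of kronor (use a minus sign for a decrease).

-63.025 billion

FX sale 70 billion kronor: reserves −70B, deposits 0.
OMO sale (to banks) 48 billion kronor: reserves −48B, deposits 0.
Discount-window loan 43.5 billion kronor: reserves +43.5B, deposits 0.
Asset purchase (from non-banks) 13.5 billion kronor: reserves +13.5B, deposits +13.5B.
Totals: Δreserves = −61B, Δdeposits = +13.5B.
Δrequired reserves = 15% × +13.5B = +2.025B.
Δexcess reserves = Δreserves − Δrequired = −61B − (+2.025B) = -63.025 billion.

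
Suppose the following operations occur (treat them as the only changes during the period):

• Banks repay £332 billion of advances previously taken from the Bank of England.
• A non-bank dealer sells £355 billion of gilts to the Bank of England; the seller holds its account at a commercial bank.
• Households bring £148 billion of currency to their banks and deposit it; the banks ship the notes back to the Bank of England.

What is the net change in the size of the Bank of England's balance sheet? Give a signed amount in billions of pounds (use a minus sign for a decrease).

+£23 billion

Discount-window repayment £332 billion: a Bank of England asset is shed → −£332B.
Asset purchase (from non-banks) £355 billion: a Bank of England asset is acquired → +£355B.
Currency deposit £148 billion: only the composition of liabilities changes → 0.
Net: −332 + 355 + 0 = +£23 billion.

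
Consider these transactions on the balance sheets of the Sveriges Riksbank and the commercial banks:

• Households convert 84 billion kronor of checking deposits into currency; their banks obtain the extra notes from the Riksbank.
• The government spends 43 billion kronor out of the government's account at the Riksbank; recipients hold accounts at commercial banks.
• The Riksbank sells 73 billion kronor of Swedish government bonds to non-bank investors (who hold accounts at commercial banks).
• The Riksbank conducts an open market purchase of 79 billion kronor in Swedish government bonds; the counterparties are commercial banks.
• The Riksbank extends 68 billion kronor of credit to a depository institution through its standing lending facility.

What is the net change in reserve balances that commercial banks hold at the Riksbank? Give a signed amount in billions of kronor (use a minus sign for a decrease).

Riksbank balance sheet:
  Assets:      Securities +6B, Loans to banks +68B
  Liabilities: Bank reserves +33B, Currency in circulation +84B, Government deposits −43B
Commercial banking system:
  Assets:      Reserves at CB +33B, Securities −79B
  Liabilities: Checkable deposits −114B, Borrowings from CB +68B
So the change in reserve balances that commercial banks hold at the Riksbank is +33 billion.

+33 billion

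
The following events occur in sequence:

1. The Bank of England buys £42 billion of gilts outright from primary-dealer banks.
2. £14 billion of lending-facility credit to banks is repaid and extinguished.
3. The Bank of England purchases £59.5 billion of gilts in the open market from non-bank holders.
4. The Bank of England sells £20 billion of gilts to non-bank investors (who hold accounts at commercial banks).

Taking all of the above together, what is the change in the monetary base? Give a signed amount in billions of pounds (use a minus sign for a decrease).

+£67.5 billion

OMO purchase (from banks) £42 billion: Bank of England balance sheet expands → +£42B.
Discount-window repayment £14 billion: Bank of England balance sheet contracts → −£14B.
Asset purchase (from non-banks) £59.5 billion: Bank of England balance sheet expands → +£59.5B.
Asset sale (to non-banks) £20 billion: Bank of England balance sheet contracts → −£20B.
Net: 42 − 14 + 59.5 − 20 = +£67.5 billion.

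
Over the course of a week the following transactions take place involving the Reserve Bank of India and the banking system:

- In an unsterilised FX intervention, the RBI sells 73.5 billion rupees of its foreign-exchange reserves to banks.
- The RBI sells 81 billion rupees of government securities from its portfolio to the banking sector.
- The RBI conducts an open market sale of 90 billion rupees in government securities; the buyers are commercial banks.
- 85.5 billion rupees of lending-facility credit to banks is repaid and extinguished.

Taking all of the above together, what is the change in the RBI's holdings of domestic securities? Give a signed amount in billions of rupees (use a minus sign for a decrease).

RBI balance sheet:
  Assets:      Securities −171B, Loans to banks −85.5B, Foreign assets −73.5B
  Liabilities: Bank reserves −330B
So the change in the RBI's holdings of domestic securities is -171 billion.

-171 billion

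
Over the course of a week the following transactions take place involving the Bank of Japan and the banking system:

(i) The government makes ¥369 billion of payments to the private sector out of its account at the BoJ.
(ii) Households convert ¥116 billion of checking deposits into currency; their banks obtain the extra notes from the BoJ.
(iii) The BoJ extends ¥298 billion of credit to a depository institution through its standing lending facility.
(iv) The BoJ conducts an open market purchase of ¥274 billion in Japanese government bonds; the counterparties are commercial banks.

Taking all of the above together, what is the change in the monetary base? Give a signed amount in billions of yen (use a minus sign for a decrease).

+¥941 billion

Government spending ¥369 billion: a non-base liability converts back to reserves → +¥369B.
Currency withdrawal ¥116 billion: just a shift between currency and reserves — both are base money → 0.
Discount-window loan ¥298 billion: BoJ balance sheet expands → +¥298B.
OMO purchase (from banks) ¥274 billion: BoJ balance sheet expands → +¥274B.
Net: 369 + 0 + 298 + 274 = +¥941 billion.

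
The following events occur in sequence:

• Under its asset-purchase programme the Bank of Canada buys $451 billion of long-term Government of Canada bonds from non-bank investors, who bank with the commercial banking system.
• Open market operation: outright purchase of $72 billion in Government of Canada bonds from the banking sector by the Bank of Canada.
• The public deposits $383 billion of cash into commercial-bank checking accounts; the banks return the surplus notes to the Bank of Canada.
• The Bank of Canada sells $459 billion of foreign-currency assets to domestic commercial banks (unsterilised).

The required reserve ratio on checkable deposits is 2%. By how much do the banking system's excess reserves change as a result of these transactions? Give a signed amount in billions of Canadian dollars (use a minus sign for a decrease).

+$430.32 billion

Asset purchase (from non-banks) $451 billion: reserves +$451B, deposits +$451B.
OMO purchase (from banks) $72 billion: reserves +$72B, deposits 0.
Currency deposit $383 billion: reserves +$383B, deposits +$383B.
FX sale $459 billion: reserves −$459B, deposits 0.
Totals: Δreserves = +$447B, Δdeposits = +$834B.
Δrequired reserves = 2% × +$834B = +$16.68B.
Δexcess reserves = Δreserves − Δrequired = +$447B − (+$16.68B) = +$430.32 billion.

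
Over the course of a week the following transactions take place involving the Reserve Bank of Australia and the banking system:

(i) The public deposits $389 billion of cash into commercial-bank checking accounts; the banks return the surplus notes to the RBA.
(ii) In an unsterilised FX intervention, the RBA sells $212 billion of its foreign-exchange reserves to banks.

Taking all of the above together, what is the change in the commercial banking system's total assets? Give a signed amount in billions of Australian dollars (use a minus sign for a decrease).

RBA balance sheet:
  Assets:      Foreign assets −$212B
  Liabilities: Bank reserves +$177B, Currency in circulation −$389B
Commercial banking system:
  Assets:      Reserves at CB +$177B, Foreign assets +$212B
  Liabilities: Checkable deposits +$389B
Change in total bank assets = +$389 billion.

+$389 billion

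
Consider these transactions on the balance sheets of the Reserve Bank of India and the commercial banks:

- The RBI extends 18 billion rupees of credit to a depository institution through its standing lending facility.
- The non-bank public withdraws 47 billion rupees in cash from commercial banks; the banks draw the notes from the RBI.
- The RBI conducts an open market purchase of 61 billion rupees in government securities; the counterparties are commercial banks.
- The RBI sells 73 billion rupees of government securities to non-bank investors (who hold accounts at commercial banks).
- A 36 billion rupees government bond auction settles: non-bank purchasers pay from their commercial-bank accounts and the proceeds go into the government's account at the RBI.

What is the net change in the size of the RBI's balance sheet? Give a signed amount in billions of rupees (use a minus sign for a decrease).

RBI balance sheet:
  Assets:      Securities −12B, Loans to banks +18B
  Liabilities: Bank reserves −77B, Currency in circulation +47B, Government deposits +36B
Change in total RBI assets = +6 billion.

+6 billion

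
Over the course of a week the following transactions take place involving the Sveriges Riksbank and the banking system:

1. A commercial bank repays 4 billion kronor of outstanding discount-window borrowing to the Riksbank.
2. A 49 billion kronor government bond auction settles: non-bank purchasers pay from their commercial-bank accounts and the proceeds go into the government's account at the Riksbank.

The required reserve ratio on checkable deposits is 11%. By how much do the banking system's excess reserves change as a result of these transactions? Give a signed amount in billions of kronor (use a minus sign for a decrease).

Discount-window repayment 4 billion kronor: reserves −4B, deposits 0.
Government account inflow 49 billion kronor: reserves −49B, deposits −49B.
Totals: Δreserves = −53B, Δdeposits = −49B.
Δrequired reserves = 11% × −49B = −5.39B.
Δexcess reserves = Δreserves − Δrequired = −53B − (−5.39B) = -47.61 billion.

-47.61 billion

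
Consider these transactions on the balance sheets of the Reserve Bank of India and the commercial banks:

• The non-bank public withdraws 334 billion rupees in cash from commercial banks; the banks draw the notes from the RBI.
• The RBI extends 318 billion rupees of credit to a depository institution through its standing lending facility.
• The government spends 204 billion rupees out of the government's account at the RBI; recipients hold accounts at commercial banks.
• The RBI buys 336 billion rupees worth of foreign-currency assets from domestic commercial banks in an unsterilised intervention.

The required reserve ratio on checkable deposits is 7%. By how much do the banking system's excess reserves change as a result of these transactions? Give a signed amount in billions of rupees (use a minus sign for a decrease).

Currency withdrawal 334 billion rupees: reserves −334B, deposits −334B.
Discount-window loan 318 billion rupees: reserves +318B, deposits 0.
Government spending 204 billion rupees: reserves +204B, deposits +204B.
FX purchase 336 billion rupees: reserves +336B, deposits 0.
Totals: Δreserves = +524B, Δdeposits = −130B.
Δrequired reserves = 7% × −130B = −9.1B.
Δexcess reserves = Δreserves − Δrequired = +524B − (−9.1B) = +533.1 billion.

+533.1 billion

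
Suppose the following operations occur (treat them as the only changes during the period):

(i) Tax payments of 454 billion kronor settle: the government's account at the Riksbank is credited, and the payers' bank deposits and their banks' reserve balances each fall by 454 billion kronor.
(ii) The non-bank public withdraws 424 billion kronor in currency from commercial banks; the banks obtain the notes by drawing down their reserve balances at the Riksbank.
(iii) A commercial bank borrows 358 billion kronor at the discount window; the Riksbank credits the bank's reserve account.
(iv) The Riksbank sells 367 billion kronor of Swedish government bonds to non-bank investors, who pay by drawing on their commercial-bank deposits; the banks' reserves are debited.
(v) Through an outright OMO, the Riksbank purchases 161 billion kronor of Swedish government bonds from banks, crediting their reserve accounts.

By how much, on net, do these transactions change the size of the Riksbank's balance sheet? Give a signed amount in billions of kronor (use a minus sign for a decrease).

+152 billion

Riksbank balance sheet:
  Assets:      Securities −206B, Loans to banks +358B
  Liabilities: Bank reserves −726B, Currency in circulation +424B, Government deposits +454B
Commercial banking system:
  Assets:      Reserves at CB −726B, Securities −161B
  Liabilities: Checkable deposits −1245B, Borrowings from CB +358B
Change in total Riksbank assets = +152 billion.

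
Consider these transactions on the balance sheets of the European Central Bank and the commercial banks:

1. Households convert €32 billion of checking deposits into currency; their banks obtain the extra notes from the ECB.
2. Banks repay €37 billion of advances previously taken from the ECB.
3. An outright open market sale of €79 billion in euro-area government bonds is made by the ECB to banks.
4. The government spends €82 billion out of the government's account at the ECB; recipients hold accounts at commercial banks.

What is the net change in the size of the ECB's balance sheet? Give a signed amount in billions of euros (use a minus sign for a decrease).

-€116 billion

Currency withdrawal €32 billion: only the composition of liabilities changes → 0.
Discount-window repayment €37 billion: an ECB asset is shed → −€37B.
OMO sale (to banks) €79 billion: an ECB asset is shed → −€79B.
Government spending €82 billion: only the composition of liabilities changes → 0.
Net: 0 − 37 − 79 + 0 = -€116 billion.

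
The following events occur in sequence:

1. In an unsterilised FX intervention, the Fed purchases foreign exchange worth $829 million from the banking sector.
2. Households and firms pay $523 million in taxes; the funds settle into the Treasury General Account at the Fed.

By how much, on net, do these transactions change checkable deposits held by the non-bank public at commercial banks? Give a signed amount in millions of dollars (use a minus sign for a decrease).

-$523 million

FX purchase $829 million: the counterparty is a bank, so public deposits are unchanged → 0.
Government account inflow $523 million: non-bank counterparties' bank balances fall → −$523M.
Net: 0 − 523 = -$523 million.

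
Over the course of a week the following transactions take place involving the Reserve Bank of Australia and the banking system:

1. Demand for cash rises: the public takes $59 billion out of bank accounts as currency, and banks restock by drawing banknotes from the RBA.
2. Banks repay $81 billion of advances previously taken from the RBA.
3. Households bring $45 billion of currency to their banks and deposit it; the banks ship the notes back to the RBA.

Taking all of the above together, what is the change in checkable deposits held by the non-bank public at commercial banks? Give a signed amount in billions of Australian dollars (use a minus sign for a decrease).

-$14 billion

Currency withdrawal $59 billion: non-bank counterparties' bank balances fall → −$59B.
Discount-window repayment $81 billion: the counterparty is a bank, so public deposits are unchanged → 0.
Currency deposit $45 billion: non-bank counterparties' bank balances rise → +$45B.
Net: −59 + 0 + 45 = -$14 billion.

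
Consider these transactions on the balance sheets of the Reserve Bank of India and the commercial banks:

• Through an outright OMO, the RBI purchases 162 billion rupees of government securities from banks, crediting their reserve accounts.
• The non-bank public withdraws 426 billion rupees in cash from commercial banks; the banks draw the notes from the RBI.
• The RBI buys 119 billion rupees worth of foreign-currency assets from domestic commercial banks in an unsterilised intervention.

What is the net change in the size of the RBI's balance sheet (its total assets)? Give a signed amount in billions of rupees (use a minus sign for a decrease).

RBI balance sheet:
  Assets:      Securities +162B, Foreign assets +119B
  Liabilities: Bank reserves −145B, Currency in circulation +426B
Commercial banking system:
  Assets:      Reserves at CB −145B, Securities −162B, Foreign assets −119B
  Liabilities: Checkable deposits −426B
Change in total RBI assets = +281 billion.

+281 billion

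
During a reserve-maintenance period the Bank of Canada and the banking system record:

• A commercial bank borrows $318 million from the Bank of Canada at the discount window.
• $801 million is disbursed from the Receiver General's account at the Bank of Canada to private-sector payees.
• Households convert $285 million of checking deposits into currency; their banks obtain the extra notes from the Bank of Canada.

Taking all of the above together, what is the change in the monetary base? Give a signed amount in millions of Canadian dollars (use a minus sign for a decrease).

Discount-window loan $318 million: Bank of Canada balance sheet expands → +$318M.
Government spending $801 million: a non-base liability converts back to reserves → +$801M.
Currency withdrawal $285 million: just a shift between currency and reserves — both are base money → 0.
Net: 318 + 801 + 0 = +$1119 million.

+$1119 million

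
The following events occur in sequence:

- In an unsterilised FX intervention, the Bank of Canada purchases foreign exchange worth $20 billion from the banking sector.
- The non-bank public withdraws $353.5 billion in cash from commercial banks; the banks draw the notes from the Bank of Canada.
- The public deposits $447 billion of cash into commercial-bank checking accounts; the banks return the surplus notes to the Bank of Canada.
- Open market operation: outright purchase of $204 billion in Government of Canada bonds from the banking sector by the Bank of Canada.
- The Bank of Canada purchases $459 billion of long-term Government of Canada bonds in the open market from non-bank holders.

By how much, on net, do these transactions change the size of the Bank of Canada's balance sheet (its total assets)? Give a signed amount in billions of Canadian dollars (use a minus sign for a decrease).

+$683 billion

FX purchase $20 billion: a Bank of Canada asset is acquired → +$20B.
Currency withdrawal $353.5 billion: only the composition of liabilities changes → 0.
Currency deposit $447 billion: only the composition of liabilities changes → 0.
OMO purchase (from banks) $204 billion: a Bank of Canada asset is acquired → +$204B.
Asset purchase (from non-banks) $459 billion: a Bank of Canada asset is acquired → +$459B.
Net: 20 + 0 + 0 + 204 + 459 = +$683 billion.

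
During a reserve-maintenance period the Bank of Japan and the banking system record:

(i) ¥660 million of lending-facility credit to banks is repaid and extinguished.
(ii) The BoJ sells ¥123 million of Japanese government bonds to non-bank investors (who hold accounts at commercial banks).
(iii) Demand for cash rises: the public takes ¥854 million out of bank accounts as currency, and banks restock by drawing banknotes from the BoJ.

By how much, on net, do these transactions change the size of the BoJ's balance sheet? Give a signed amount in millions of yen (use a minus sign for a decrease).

-¥783 million

BoJ balance sheet:
  Assets:      Securities −¥123M, Loans to banks −¥660M
  Liabilities: Bank reserves −¥1637M, Currency in circulation +¥854M
Commercial banking system:
  Assets:      Reserves at CB −¥1637M
  Liabilities: Checkable deposits −¥977M, Borrowings from CB −¥660M
Change in total BoJ assets = -¥783 million.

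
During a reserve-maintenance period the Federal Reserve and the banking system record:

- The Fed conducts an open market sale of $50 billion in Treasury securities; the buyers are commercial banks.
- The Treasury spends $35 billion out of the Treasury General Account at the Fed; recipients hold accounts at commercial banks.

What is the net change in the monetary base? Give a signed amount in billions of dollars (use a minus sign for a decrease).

Fed balance sheet:
  Assets:      Securities −$50B
  Liabilities: Bank reserves −$15B, Government deposits −$35B
Commercial banking system:
  Assets:      Reserves at CB −$15B, Securities +$50B
  Liabilities: Checkable deposits +$35B
Monetary base = currency + reserves: 0 + (−$15B) = -$15 billion.

-$15 billion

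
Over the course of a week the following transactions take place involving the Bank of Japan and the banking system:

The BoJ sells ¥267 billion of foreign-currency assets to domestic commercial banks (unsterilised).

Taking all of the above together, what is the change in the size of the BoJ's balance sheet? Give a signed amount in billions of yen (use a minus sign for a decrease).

BoJ balance sheet:
  Assets:      Foreign assets −¥267B
  Liabilities: Bank reserves −¥267B
Change in total BoJ assets = -¥267 billion.

-¥267 billion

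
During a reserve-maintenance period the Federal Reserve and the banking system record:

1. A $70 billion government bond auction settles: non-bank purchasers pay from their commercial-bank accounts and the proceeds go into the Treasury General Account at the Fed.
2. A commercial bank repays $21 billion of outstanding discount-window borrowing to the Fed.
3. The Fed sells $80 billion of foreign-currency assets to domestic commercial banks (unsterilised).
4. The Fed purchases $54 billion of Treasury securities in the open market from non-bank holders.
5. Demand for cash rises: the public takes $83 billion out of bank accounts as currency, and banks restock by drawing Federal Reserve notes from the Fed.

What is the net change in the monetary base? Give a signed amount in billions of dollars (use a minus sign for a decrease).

-$117 billion

Fed balance sheet:
  Assets:      Securities +$54B, Loans to banks −$21B, Foreign assets −$80B
  Liabilities: Bank reserves −$200B, Currency in circulation +$83B, Government deposits +$70B
Monetary base = currency + reserves: +$83B + (−$200B) = -$117 billion.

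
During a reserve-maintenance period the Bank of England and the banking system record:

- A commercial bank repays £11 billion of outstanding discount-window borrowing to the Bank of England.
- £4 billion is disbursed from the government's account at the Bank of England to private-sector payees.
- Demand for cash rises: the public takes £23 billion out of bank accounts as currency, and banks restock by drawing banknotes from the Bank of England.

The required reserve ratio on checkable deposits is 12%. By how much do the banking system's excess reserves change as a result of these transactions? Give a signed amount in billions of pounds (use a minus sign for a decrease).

-£27.72 billion

Discount-window repayment £11 billion: reserves −£11B, deposits 0.
Government spending £4 billion: reserves +£4B, deposits +£4B.
Currency withdrawal £23 billion: reserves −£23B, deposits −£23B.
Totals: Δreserves = −£30B, Δdeposits = −£19B.
Δrequired reserves = 12% × −£19B = −£2.28B.
Δexcess reserves = Δreserves − Δrequired = −£30B − (−£2.28B) = -£27.72 billion.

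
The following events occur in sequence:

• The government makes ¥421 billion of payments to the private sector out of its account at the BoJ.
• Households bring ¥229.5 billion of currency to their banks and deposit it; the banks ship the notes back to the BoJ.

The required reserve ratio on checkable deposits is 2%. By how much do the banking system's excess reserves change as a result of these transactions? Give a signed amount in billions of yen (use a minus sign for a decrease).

+¥637.49 billion

Government spending ¥421 billion: reserves +¥421B, deposits +¥421B.
Currency deposit ¥229.5 billion: reserves +¥229.5B, deposits +¥229.5B.
Totals: Δreserves = +¥650.5B, Δdeposits = +¥650.5B.
Δrequired reserves = 2% × +¥650.5B = +¥13.01B.
Δexcess reserves = Δreserves − Δrequired = +¥650.5B − (+¥13.01B) = +¥637.49 billion.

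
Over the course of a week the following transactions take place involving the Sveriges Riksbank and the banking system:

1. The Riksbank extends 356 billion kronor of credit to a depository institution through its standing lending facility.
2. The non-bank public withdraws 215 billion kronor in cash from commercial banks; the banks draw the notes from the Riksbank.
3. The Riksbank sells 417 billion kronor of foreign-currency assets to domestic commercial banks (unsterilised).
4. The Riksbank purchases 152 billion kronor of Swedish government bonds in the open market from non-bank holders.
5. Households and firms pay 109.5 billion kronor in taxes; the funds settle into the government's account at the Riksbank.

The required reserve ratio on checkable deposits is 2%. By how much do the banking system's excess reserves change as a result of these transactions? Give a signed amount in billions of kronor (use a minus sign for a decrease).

-230.05 billion

Discount-window loan 356 billion kronor: reserves +356B, deposits 0.
Currency withdrawal 215 billion kronor: reserves −215B, deposits −215B.
FX sale 417 billion kronor: reserves −417B, deposits 0.
Asset purchase (from non-banks) 152 billion kronor: reserves +152B, deposits +152B.
Government account inflow 109.5 billion kronor: reserves −109.5B, deposits −109.5B.
Totals: Δreserves = −233.5B, Δdeposits = −172.5B.
Δrequired reserves = 2% × −172.5B = −3.45B.
Δexcess reserves = Δreserves − Δrequired = −233.5B − (−3.45B) = -230.05 billion.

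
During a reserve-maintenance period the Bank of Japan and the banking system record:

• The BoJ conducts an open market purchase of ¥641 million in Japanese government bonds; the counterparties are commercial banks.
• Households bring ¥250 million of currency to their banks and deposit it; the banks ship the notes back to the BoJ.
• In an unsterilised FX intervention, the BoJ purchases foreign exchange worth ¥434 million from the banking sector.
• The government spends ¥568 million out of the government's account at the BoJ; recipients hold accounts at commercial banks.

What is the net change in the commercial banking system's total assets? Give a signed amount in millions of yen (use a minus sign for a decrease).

+¥818 million

OMO purchase (from banks) ¥641 million: just an asset swap on bank balance sheets → 0.
Currency deposit ¥250 million: bank balance sheets expand → +¥250M.
FX purchase ¥434 million: just an asset swap on bank balance sheets → 0.
Government spending ¥568 million: bank balance sheets expand → +¥568M.
Net: 0 + 250 + 0 + 568 = +¥818 million.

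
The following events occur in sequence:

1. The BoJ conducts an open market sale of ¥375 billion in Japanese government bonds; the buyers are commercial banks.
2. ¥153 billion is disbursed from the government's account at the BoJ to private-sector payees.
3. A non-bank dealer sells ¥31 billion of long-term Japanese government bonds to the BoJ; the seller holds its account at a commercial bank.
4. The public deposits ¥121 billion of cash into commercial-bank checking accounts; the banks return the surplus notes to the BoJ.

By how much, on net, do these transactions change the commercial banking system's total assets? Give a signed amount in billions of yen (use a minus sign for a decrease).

OMO sale (to banks) ¥375 billion: just an asset swap on bank balance sheets → 0.
Government spending ¥153 billion: bank balance sheets expand → +¥153B.
Asset purchase (from non-banks) ¥31 billion: bank balance sheets expand → +¥31B.
Currency deposit ¥121 billion: bank balance sheets expand → +¥121B.
Net: 0 + 153 + 31 + 121 = +¥305 billion.

+¥305 billion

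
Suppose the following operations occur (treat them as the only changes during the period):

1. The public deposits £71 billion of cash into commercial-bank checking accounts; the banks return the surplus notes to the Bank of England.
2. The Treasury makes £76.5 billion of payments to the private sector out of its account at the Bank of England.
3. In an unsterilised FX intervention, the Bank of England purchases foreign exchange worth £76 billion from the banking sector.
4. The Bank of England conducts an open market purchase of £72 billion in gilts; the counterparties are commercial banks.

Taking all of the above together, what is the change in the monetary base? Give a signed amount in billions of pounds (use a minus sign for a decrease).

+£224.5 billion

Bank of England balance sheet:
  Assets:      Securities +£72B, Foreign assets +£76B
  Liabilities: Bank reserves +£295.5B, Currency in circulation −£71B, Government deposits −£76.5B
Commercial banking system:
  Assets:      Reserves at CB +£295.5B, Securities −£72B, Foreign assets −£76B
  Liabilities: Checkable deposits +£147.5B
Monetary base = currency + reserves: −£71B + (+£295.5B) = +£224.5 billion.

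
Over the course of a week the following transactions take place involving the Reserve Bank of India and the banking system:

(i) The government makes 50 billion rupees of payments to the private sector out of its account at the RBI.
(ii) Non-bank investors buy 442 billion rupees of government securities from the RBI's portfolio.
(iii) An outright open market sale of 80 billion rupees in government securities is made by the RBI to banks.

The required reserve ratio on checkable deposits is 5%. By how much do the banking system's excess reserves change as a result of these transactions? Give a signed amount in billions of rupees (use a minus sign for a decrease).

-452.4 billion

Government spending 50 billion rupees: reserves +50B, deposits +50B.
Asset sale (to non-banks) 442 billion rupees: reserves −442B, deposits −442B.
OMO sale (to banks) 80 billion rupees: reserves −80B, deposits 0.
Totals: Δreserves = −472B, Δdeposits = −392B.
Δrequired reserves = 5% × −392B = −19.6B.
Δexcess reserves = Δreserves − Δrequired = −472B − (−19.6B) = -452.4 billion.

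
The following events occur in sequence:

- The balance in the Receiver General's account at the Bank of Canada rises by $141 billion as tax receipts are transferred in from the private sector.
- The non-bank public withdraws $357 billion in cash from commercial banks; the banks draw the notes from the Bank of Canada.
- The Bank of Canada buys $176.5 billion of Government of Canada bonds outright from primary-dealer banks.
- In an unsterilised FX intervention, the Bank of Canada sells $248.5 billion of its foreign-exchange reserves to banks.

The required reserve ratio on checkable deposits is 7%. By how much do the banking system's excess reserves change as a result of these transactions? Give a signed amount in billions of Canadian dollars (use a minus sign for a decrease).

-$535.14 billion

Government account inflow $141 billion: reserves −$141B, deposits −$141B.
Currency withdrawal $357 billion: reserves −$357B, deposits −$357B.
OMO purchase (from banks) $176.5 billion: reserves +$176.5B, deposits 0.
FX sale $248.5 billion: reserves −$248.5B, deposits 0.
Totals: Δreserves = −$570B, Δdeposits = −$498B.
Δrequired reserves = 7% × −$498B = −$34.86B.
Δexcess reserves = Δreserves − Δrequired = −$570B − (−$34.86B) = -$535.14 billion.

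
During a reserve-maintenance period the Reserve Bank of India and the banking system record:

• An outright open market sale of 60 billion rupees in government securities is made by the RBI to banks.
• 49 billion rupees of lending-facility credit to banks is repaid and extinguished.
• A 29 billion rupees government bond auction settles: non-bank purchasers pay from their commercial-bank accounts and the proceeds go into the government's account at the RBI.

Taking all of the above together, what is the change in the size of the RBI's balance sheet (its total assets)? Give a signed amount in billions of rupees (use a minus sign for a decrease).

-109 billion

OMO sale (to banks) 60 billion rupees: an RBI asset is shed → −60B.
Discount-window repayment 49 billion rupees: an RBI asset is shed → −49B.
Government account inflow 29 billion rupees: only the composition of liabilities changes → 0.
Net: −60 − 49 + 0 = -109 billion.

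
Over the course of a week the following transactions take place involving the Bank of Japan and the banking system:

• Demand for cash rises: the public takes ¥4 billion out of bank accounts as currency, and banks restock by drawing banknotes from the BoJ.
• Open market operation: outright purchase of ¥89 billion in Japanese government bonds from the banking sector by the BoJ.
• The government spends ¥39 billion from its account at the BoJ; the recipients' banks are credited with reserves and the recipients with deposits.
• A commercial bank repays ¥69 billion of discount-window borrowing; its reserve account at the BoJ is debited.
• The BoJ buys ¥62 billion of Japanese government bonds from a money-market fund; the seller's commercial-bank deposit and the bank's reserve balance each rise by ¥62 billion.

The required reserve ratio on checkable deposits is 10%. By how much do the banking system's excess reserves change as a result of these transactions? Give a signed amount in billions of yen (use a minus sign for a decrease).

+¥107.3 billion

Currency withdrawal ¥4 billion: reserves −¥4B, deposits −¥4B.
OMO purchase (from banks) ¥89 billion: reserves +¥89B, deposits 0.
Government spending ¥39 billion: reserves +¥39B, deposits +¥39B.
Discount-window repayment ¥69 billion: reserves −¥69B, deposits 0.
Asset purchase (from non-banks) ¥62 billion: reserves +¥62B, deposits +¥62B.
Totals: Δreserves = +¥117B, Δdeposits = +¥97B.
Δrequired reserves = 10% × +¥97B = +¥9.7B.
Δexcess reserves = Δreserves − Δrequired = +¥117B − (+¥9.7B) = +¥107.3 billion.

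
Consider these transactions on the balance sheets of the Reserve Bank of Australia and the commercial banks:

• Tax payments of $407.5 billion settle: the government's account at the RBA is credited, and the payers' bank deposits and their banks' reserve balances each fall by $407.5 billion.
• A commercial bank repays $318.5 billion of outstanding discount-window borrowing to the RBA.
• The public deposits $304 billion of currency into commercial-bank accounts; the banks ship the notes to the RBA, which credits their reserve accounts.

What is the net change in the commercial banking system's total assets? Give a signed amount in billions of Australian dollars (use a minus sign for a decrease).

-$422 billion

RBA balance sheet:
  Assets:      Loans to banks −$318.5B
  Liabilities: Bank reserves −$422B, Currency in circulation −$304B, Government deposits +$407.5B
Commercial banking system:
  Assets:      Reserves at CB −$422B
  Liabilities: Checkable deposits −$103.5B, Borrowings from CB −$318.5B
Change in total bank assets = -$422 billion.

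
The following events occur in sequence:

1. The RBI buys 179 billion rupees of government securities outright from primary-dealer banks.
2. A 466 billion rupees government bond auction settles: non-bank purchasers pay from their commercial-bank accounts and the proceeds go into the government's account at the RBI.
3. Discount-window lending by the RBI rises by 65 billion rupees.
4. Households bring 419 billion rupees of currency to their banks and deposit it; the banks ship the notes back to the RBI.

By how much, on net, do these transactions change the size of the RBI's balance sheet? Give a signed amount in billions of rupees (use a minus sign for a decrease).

+244 billion

RBI balance sheet:
  Assets:      Securities +179B, Loans to banks +65B
  Liabilities: Bank reserves +197B, Currency in circulation −419B, Government deposits +466B
Change in total RBI assets = +244 billion.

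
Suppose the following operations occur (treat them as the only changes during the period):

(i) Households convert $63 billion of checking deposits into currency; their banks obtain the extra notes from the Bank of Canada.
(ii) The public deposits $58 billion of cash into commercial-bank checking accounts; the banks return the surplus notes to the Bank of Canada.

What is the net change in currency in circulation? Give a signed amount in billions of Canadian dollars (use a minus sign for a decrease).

Bank of Canada balance sheet:
  Assets:      no change
  Liabilities: Bank reserves −$5B, Currency in circulation +$5B
So the change in currency in circulation is +$5 billion.

+$5 billion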